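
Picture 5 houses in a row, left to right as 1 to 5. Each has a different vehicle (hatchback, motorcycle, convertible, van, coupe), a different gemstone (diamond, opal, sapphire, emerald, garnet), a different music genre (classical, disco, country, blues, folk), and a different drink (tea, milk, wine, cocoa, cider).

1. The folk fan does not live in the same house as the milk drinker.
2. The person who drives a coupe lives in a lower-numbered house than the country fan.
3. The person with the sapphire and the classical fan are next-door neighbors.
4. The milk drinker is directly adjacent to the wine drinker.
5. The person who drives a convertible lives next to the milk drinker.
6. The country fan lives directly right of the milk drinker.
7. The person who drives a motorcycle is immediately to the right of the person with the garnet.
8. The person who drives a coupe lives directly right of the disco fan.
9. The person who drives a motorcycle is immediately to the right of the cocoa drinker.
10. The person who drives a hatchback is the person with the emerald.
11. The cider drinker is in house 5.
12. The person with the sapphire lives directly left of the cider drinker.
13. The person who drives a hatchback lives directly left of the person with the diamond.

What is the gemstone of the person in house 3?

Clue 11 places the cider drinker in house 5.
By clue 12, the person with the sapphire is in house 4.
That leaves opal as the gemstone for house 5.
The person who drives a hatchback is narrowed to house 1 or 2; consider each.
Placing it in house 2 leads to a contradiction, so it's in house 1.
Clue 10 places the person with the emerald in house 1.
From clue 13, the person with the diamond must be in house 2.
So house 3 gets garnet for gemstone.
Clue 7 places the person who drives a motorcycle in house 4.
By clue 9, the cocoa drinker is in house 3.
Clue 4 places the milk drinker in house 2.
From clue 4, the wine drinker must be in house 1.
Clue 5 places the person who drives a convertible in house 3.
By clue 6, the country fan is in house 3.
House 2 vehicle: only coupe fits.
That leaves van as the vehicle for house 5.
House 4's drink must be tea (nothing else left).
By clue 8, the disco fan is in house 1.
House 2's music genre must be blues (nothing else left).
That leaves folk as the music genre for house 4.
The only music genre still possible for house 5 is classical.
So: house 1 = hatchback/emerald/disco/wine, house 2 = coupe/diamond/blues/milk, house 3 = convertible/garnet/country/cocoa, house 4 = motorcycle/sapphire/folk/tea, house 5 = van/opal/classical/cider.

garnet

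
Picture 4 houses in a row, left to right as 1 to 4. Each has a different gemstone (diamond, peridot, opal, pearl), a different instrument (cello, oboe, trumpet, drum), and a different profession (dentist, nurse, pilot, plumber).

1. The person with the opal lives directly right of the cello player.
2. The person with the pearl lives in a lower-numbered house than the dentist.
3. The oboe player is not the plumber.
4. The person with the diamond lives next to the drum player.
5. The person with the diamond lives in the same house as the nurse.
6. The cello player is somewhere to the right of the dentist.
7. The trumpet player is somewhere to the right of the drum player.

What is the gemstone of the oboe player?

pearl

The cello player is in house 3 (clue 6).
By clue 6, the dentist is in house 2.
Clue 1 places the person with the opal in house 4.
The person with the pearl is in house 1 (clue 2).
That leaves peridot as the gemstone for house 2.
House 3 gemstone: only diamond fits.
From clue 4, the drum player must be in house 2.
Clue 5: the nurse is in house 3.
Clue 7 places the trumpet player in house 4.
House 1's instrument must be oboe (nothing else left).
Clue 3: the plumber is in house 4.
That leaves pilot as the profession for house 1.
So: house 1 = pearl/oboe/pilot, house 2 = peridot/drum/dentist, house 3 = diamond/cello/nurse, house 4 = opal/trumpet/plumber.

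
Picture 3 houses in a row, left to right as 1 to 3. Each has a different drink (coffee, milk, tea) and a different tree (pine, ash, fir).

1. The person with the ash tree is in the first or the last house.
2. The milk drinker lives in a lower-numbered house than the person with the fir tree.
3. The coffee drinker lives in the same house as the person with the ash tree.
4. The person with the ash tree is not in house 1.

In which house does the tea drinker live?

2

From clue 4, the person with the ash tree must be in house 3.
The only tree still possible for house 1 is pine.
So house 2 gets fir for tree.
By clue 2, the milk drinker is in house 1.
From clue 3, the coffee drinker must be in house 3.
That leaves tea as the drink for house 2.
So: house 1 = milk/pine, house 2 = tea/fir, house 3 = coffee/ash.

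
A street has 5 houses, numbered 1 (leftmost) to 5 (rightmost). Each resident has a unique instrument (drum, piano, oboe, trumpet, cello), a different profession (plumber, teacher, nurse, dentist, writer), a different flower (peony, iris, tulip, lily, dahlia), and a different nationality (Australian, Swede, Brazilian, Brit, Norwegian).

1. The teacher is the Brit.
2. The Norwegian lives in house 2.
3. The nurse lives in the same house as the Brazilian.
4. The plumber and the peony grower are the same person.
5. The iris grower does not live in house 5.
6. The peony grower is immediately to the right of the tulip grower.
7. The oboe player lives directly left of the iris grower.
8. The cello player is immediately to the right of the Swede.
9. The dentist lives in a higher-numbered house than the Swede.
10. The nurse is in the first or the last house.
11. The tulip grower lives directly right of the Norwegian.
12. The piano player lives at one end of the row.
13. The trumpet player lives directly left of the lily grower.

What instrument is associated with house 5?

By clue 2, the Norwegian is in house 2.
By clue 11, the tulip grower is in house 3.
The only flower still possible for house 1 is dahlia.
By clue 6, the peony grower is in house 4.
That leaves iris as the flower for house 2.
That leaves lily as the flower for house 5.
Clue 4: the plumber is in house 4.
From clue 7, the oboe player must be in house 1.
The trumpet player is in house 4 (clue 13).
So house 3 gets drum for instrument.
House 2's instrument must be cello (nothing else left).
The only instrument still possible for house 5 is piano.
By clue 8, the Swede is in house 1.
House 3's nationality must be Brit (nothing else left).
House 4 nationality: only Australian fits.
The only nationality still possible for house 5 is Brazilian.
By clue 1, the teacher is in house 3.
The nurse is in house 5 (clue 3).
House 1 profession: only writer fits.
That leaves dentist as the profession for house 2.
So: house 1 = oboe/writer/dahlia/Swede, house 2 = cello/dentist/iris/Norwegian, house 3 = drum/teacher/tulip/Brit, house 4 = trumpet/plumber/peony/Australian, house 5 = piano/nurse/lily/Brazilian.

piano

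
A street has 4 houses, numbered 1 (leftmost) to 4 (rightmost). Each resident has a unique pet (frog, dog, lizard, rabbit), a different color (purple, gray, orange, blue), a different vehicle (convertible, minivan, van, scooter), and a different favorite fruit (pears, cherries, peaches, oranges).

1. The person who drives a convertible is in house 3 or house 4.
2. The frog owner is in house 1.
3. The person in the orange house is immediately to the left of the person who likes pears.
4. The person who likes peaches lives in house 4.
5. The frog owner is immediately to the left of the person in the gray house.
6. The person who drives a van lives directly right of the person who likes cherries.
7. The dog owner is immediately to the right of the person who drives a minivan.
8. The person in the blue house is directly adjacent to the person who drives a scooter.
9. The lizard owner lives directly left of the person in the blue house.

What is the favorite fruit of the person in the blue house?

peaches

Clue 2: the frog owner is in house 1.
From clue 4, the person who likes peaches must be in house 4.
Clue 5 places the person in the gray house in house 2.
Clue 3 places the person in the orange house in house 1.
Clue 3: the person who likes pears is in house 2.
House 1 vehicle: only minivan fits.
Clue 7 places the dog owner in house 2.
So house 3 gets lizard for pet.
House 4's pet must be rabbit (nothing else left).
Clue 9: the person in the blue house is in house 4.
So house 3 gets purple for color.
The person who drives a scooter is in house 3 (clue 8).
The only vehicle still possible for house 2 is van.
House 4 vehicle: only convertible fits.
By clue 6, the person who likes cherries is in house 1.
House 3's favorite fruit must be oranges (nothing else left).
So: house 1 = frog/orange/minivan/cherries, house 2 = dog/gray/van/pears, house 3 = lizard/purple/scooter/oranges, house 4 = rabbit/blue/convertible/peaches.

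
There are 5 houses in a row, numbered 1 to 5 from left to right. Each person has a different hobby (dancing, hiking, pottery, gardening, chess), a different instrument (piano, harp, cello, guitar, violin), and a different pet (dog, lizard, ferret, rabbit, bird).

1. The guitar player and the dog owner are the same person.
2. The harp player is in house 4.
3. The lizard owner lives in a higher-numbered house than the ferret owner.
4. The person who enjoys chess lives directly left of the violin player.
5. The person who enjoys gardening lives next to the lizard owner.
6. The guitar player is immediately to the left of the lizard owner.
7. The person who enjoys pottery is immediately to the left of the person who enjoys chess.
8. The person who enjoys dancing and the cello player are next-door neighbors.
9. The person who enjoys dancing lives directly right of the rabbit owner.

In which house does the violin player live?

5

From clue 2, the harp player must be in house 4.
The only pet still possible for house 5 is bird.
So house 4 gets lizard for pet.
Clue 6 places the guitar player in house 3.
The only instrument still possible for house 5 is violin.
From clue 1, the dog owner must be in house 3.
From clue 4, the person who enjoys chess must be in house 4.
From clue 7, the person who enjoys pottery must be in house 3.
The only hobby still possible for house 1 is hiking.
So house 2 gets dancing for hobby.
The only hobby still possible for house 5 is gardening.
Clue 8 places the cello player in house 1.
Clue 9: the rabbit owner is in house 1.
House 2 instrument: only piano fits.
House 2 pet: only ferret fits.
So: house 1 = hiking/cello/rabbit, house 2 = dancing/piano/ferret, house 3 = pottery/guitar/dog, house 4 = chess/harp/lizard, house 5 = gardening/violin/bird.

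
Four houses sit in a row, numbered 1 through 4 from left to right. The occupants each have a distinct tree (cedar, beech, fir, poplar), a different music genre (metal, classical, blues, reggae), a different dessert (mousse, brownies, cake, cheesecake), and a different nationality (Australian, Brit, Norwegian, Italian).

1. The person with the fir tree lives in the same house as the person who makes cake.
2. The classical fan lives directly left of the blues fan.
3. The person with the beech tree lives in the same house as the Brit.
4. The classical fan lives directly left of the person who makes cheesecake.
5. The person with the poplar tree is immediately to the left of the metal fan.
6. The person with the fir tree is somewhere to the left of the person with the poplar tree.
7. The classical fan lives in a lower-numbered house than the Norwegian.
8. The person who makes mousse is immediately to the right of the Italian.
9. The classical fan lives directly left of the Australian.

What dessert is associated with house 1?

cake

The person with the fir tree is narrowed to house 1 or 2; consider each.
Placing it in house 2 leads to a contradiction, so it's in house 1.
Clue 1 places the person who makes cake in house 1.
House 1's nationality must be Italian (nothing else left).
The person who makes mousse is in house 2 (clue 8).
House 1 music genre: only reggae fits.
The only nationality still possible for house 2 is Brit.
From clue 3, the person with the beech tree must be in house 2.
So house 3 gets poplar for tree.
House 4's tree must be cedar (nothing else left).
That leaves classical as the music genre for house 2.
Clue 2 places the blues fan in house 3.
Clue 4: the person who makes cheesecake is in house 3.
By clue 5, the metal fan is in house 4.
By clue 9, the Australian is in house 3.
So house 4 gets brownies for dessert.
So house 4 gets Norwegian for nationality.
So: house 1 = fir/reggae/cake/Italian, house 2 = beech/classical/mousse/Brit, house 3 = poplar/blues/cheesecake/Australian, house 4 = cedar/metal/brownies/Norwegian.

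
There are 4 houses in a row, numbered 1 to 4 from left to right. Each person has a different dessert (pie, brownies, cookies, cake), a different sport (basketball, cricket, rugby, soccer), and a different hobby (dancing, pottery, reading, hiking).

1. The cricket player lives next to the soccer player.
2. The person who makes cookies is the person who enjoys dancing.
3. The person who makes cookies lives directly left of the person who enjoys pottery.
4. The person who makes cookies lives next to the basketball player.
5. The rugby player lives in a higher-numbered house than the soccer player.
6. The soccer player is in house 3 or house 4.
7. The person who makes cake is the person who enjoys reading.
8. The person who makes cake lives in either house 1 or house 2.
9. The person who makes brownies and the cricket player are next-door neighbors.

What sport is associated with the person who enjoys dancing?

cricket

By clue 6, the soccer player is in house 3.
Clue 5 places the rugby player in house 4.
That leaves pie as the dessert for house 4.
So house 1 gets basketball for sport.
House 2 sport: only cricket fits.
By clue 4, the person who makes cookies is in house 2.
House 1 dessert: only cake fits.
The only dessert still possible for house 3 is brownies.
The person who enjoys dancing is in house 2 (clue 2).
Clue 3: the person who enjoys pottery is in house 3.
By clue 7, the person who enjoys reading is in house 1.
That leaves hiking as the hobby for house 4.
So: house 1 = cake/basketball/reading, house 2 = cookies/cricket/dancing, house 3 = brownies/soccer/pottery, house 4 = pie/rugby/hiking.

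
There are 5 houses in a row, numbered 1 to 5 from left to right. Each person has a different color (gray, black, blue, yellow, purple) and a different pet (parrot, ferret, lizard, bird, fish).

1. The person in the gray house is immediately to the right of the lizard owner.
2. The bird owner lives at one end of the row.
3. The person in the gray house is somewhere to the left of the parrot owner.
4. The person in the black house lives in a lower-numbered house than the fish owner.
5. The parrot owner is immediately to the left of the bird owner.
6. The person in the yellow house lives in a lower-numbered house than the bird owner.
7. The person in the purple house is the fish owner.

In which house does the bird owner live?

Clue 5 places the parrot owner in house 4.
By clue 5, the bird owner is in house 5.
So house 5 gets blue for color.
House 4's color must be yellow (nothing else left).
The only color still possible for house 1 is black.
The person in the gray house is narrowed to house 2 or 3; consider each.
Placing it in house 3 leads to a contradiction, so it's in house 2.
By clue 1, the lizard owner is in house 1.
The only color still possible for house 3 is purple.
From clue 7, the fish owner must be in house 3.
That leaves ferret as the pet for house 2.
So: house 1 = black/lizard, house 2 = gray/ferret, house 3 = purple/fish, house 4 = yellow/parrot, house 5 = blue/bird.

5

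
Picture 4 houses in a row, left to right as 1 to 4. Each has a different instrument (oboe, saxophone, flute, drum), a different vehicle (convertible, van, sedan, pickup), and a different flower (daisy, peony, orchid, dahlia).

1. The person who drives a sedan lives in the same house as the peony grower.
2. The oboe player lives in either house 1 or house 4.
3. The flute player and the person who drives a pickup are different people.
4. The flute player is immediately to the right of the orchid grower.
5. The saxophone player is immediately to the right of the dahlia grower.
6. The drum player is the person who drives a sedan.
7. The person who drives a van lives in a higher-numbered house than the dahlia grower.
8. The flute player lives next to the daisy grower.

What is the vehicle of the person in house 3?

van

The oboe player is narrowed to house 1 or 4; consider each.
Placing it in house 4 leads to a contradiction, so it's in house 1.
The drum player is narrowed to house 2 or 3 or 4; consider each.
Placing it in house 2 and house 3 leads to a contradiction, so it's in house 4.
Clue 6: the person who drives a sedan is in house 4.
By clue 1, the peony grower is in house 4.
The only flower still possible for house 3 is daisy.
From clue 8, the flute player must be in house 2.
House 3 instrument: only saxophone fits.
Clue 4 places the orchid grower in house 1.
The dahlia grower is in house 2 (clue 5).
From clue 7, the person who drives a van must be in house 3.
House 1's vehicle must be pickup (nothing else left).
House 2 vehicle: only convertible fits.
So: house 1 = oboe/pickup/orchid, house 2 = flute/convertible/dahlia, house 3 = saxophone/van/daisy, house 4 = drum/sedan/peony.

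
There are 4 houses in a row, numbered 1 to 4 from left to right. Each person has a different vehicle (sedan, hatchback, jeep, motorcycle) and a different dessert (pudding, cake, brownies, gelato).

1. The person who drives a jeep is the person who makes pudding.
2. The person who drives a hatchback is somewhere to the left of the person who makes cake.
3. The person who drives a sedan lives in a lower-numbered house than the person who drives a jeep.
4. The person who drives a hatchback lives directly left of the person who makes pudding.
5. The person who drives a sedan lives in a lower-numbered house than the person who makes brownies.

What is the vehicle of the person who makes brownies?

House 1 dessert: only gelato fits.
The person who drives a hatchback is narrowed to house 1 or 2 or 3; consider each.
Placing it in house 1 and house 3 leads to a contradiction, so it's in house 2.
From clue 4, the person who makes pudding must be in house 3.
House 2 dessert: only brownies fits.
So house 4 gets cake for dessert.
Clue 1 places the person who drives a jeep in house 3.
Clue 3 places the person who drives a sedan in house 1.
That leaves motorcycle as the vehicle for house 4.
So: house 1 = sedan/gelato, house 2 = hatchback/brownies, house 3 = jeep/pudding, house 4 = motorcycle/cake.

hatchback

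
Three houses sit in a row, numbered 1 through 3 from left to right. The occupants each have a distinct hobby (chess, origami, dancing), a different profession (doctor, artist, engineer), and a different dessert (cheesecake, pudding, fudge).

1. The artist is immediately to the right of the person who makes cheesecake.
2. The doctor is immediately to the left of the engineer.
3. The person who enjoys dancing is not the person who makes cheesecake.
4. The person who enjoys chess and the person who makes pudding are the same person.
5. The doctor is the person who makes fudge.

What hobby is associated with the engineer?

origami

House 1 profession: only doctor fits.
The only dessert still possible for house 3 is pudding.
Clue 2 places the engineer in house 2.
The person who enjoys chess is in house 3 (clue 4).
Clue 5 places the person who makes fudge in house 1.
The only profession still possible for house 3 is artist.
That leaves cheesecake as the dessert for house 2.
Clue 3 places the person who enjoys dancing in house 1.
The only hobby still possible for house 2 is origami.
So: house 1 = dancing/doctor/fudge, house 2 = origami/engineer/cheesecake, house 3 = chess/artist/pudding.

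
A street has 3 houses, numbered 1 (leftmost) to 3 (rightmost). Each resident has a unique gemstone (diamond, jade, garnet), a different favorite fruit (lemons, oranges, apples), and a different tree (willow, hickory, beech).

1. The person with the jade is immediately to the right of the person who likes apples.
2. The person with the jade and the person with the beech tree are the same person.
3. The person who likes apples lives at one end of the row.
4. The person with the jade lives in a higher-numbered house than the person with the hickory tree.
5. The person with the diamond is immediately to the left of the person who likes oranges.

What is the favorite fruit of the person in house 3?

Clue 3 places the person who likes apples in house 1.
By clue 1, the person with the jade is in house 2.
By clue 2, the person with the beech tree is in house 2.
Clue 4 places the person with the hickory tree in house 1.
So house 3 gets garnet for gemstone.
So house 3 gets willow for tree.
Clue 5: the person who likes oranges is in house 2.
The only gemstone still possible for house 1 is diamond.
House 3's favorite fruit must be lemons (nothing else left).
So: house 1 = diamond/apples/hickory, house 2 = jade/oranges/beech, house 3 = garnet/lemons/willow.

lemons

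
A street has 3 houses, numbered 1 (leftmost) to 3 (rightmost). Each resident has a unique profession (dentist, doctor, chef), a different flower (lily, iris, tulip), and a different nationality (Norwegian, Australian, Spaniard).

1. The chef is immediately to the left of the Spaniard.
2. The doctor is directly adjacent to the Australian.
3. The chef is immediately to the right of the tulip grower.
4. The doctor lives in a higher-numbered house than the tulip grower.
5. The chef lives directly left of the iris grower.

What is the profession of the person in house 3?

The chef is in house 2 (clue 3).
Clue 3: the tulip grower is in house 1.
Clue 5 places the iris grower in house 3.
House 1 profession: only dentist fits.
House 3 profession: only doctor fits.
The only flower still possible for house 2 is lily.
By clue 1, the Spaniard is in house 3.
The Australian is in house 2 (clue 2).
The only nationality still possible for house 1 is Norwegian.
So: house 1 = dentist/tulip/Norwegian, house 2 = chef/lily/Australian, house 3 = doctor/iris/Spaniard.

doctor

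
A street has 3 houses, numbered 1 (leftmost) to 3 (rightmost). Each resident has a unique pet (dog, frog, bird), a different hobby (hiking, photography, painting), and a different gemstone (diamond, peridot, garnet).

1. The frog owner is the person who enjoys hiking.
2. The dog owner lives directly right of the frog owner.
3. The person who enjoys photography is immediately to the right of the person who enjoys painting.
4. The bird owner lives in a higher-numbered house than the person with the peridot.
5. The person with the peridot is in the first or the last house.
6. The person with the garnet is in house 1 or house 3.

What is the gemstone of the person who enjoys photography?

By clue 5, the person with the peridot is in house 1.
House 1 pet: only frog fits.
House 2 gemstone: only diamond fits.
That leaves garnet as the gemstone for house 3.
By clue 1, the person who enjoys hiking is in house 1.
From clue 2, the dog owner must be in house 2.
That leaves bird as the pet for house 3.
That leaves painting as the hobby for house 2.
That leaves photography as the hobby for house 3.
So: house 1 = frog/hiking/peridot, house 2 = dog/painting/diamond, house 3 = bird/photography/garnet.

garnet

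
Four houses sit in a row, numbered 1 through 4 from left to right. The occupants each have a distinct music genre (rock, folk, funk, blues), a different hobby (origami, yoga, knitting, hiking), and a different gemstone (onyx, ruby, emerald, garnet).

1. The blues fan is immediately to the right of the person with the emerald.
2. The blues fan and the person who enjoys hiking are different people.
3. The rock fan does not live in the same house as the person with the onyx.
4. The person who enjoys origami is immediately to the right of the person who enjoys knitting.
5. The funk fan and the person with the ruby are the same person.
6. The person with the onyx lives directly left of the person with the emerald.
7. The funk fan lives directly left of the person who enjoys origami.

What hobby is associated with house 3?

House 4 gemstone: only garnet fits.
The blues fan is narrowed to house 3 or 4; consider each.
Placing it in house 3 leads to a contradiction, so it's in house 4.
Clue 1: the person with the emerald is in house 3.
Clue 6 places the person with the onyx in house 2.
That leaves ruby as the gemstone for house 1.
The funk fan is in house 1 (clue 5).
Clue 7: the person who enjoys origami is in house 2.
House 2's music genre must be folk (nothing else left).
So house 3 gets rock for music genre.
The only hobby still possible for house 4 is yoga.
From clue 4, the person who enjoys knitting must be in house 1.
House 3's hobby must be hiking (nothing else left).
So: house 1 = funk/knitting/ruby, house 2 = folk/origami/onyx, house 3 = rock/hiking/emerald, house 4 = blues/yoga/garnet.

hiking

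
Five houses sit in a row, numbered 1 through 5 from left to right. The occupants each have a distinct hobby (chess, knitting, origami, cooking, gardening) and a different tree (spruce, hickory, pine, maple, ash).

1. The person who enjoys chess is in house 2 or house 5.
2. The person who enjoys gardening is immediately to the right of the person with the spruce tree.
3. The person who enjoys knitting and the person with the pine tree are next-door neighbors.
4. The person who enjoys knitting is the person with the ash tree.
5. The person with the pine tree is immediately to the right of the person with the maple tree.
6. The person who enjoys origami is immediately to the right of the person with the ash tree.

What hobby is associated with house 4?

The person who enjoys chess is narrowed to house 2 or 5; consider each.
Placing it in house 5 leads to a contradiction, so it's in house 2.
The only hobby still possible for house 1 is cooking.
The person who enjoys knitting is narrowed to house 3 or 4; consider each.
Placing it in house 4 leads to a contradiction, so it's in house 3.
Clue 4: the person with the ash tree is in house 3.
Clue 6 places the person who enjoys origami in house 4.
The only hobby still possible for house 5 is gardening.
House 5's tree must be hickory (nothing else left).
Clue 2 places the person with the spruce tree in house 4.
From clue 5, the person with the pine tree must be in house 2.
So house 1 gets maple for tree.
So: house 1 = cooking/maple, house 2 = chess/pine, house 3 = knitting/ash, house 4 = origami/spruce, house 5 = gardening/hickory.

origami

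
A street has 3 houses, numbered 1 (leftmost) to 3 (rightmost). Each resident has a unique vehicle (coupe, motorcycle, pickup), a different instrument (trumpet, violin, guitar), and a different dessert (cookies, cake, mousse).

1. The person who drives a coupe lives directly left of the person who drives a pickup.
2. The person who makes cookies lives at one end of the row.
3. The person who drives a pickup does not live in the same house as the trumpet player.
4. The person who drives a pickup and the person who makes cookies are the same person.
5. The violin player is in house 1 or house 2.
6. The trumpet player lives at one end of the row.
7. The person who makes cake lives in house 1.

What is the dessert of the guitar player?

cookies

Clue 4 places the person who drives a pickup in house 3.
Clue 4: the person who makes cookies is in house 3.
From clue 7, the person who makes cake must be in house 1.
House 2's dessert must be mousse (nothing else left).
Clue 1: the person who drives a coupe is in house 2.
Clue 3 places the trumpet player in house 1.
House 1 vehicle: only motorcycle fits.
That leaves violin as the instrument for house 2.
So house 3 gets guitar for instrument.
So: house 1 = motorcycle/trumpet/cake, house 2 = coupe/violin/mousse, house 3 = pickup/guitar/cookies.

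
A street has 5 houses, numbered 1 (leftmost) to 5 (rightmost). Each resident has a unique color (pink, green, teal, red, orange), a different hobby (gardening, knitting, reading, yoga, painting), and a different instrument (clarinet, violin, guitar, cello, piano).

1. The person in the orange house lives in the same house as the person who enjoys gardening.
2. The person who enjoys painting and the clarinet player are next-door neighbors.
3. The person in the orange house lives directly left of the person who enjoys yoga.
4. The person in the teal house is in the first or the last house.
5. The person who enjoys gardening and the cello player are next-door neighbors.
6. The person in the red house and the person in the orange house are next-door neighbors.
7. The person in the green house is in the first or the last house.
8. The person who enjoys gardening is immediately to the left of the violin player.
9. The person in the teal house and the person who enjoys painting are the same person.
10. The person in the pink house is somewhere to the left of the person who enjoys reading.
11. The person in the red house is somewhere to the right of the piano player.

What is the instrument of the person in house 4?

guitar

The person in the green house is narrowed to house 1 or 5; consider each.
Placing it in house 1 leads to a contradiction, so it's in house 5.
House 1 color: only teal fits.
Clue 9 places the person who enjoys painting in house 1.
Clue 2: the clarinet player is in house 2.
The piano player is narrowed to house 1 or 3; consider each.
Placing it in house 3 leads to a contradiction, so it's in house 1.
The person in the orange house is narrowed to house 2 or 3 or 4; consider each.
Placing it in house 2 and house 3 leads to a contradiction, so it's in house 4.
The person who enjoys gardening is in house 4 (clue 1).
Clue 3 places the person who enjoys yoga in house 5.
Clue 6 places the person in the red house in house 3.
Clue 8 places the violin player in house 5.
House 2 color: only pink fits.
The only hobby still possible for house 2 is knitting.
The only hobby still possible for house 3 is reading.
So house 3 gets cello for instrument.
House 4's instrument must be guitar (nothing else left).
So: house 1 = teal/painting/piano, house 2 = pink/knitting/clarinet, house 3 = red/reading/cello, house 4 = orange/gardening/guitar, house 5 = green/yoga/violin.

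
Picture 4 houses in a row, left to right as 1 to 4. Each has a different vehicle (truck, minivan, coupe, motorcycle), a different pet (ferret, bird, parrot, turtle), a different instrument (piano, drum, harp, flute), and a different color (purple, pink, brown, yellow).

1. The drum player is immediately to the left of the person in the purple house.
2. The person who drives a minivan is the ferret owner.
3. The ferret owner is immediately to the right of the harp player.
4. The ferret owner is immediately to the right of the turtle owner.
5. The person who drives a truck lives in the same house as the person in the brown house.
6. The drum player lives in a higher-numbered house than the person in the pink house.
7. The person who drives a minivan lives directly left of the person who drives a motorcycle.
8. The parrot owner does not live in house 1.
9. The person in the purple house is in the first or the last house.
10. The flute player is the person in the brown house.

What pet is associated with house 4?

parrot

By clue 9, the person in the purple house is in house 4.
By clue 1, the drum player is in house 3.
So house 4 gets piano for instrument.
That leaves yellow as the color for house 3.
The person who drives a minivan is narrowed to house 2 or 3; consider each.
Placing it in house 2 leads to a contradiction, so it's in house 3.
By clue 2, the ferret owner is in house 3.
The harp player is in house 2 (clue 3).
Clue 4: the turtle owner is in house 2.
Clue 7: the person who drives a motorcycle is in house 4.
House 1's pet must be bird (nothing else left).
So house 4 gets parrot for pet.
The only instrument still possible for house 1 is flute.
By clue 10, the person in the brown house is in house 1.
House 2's color must be pink (nothing else left).
Clue 5 places the person who drives a truck in house 1.
The only vehicle still possible for house 2 is coupe.
So: house 1 = truck/bird/flute/brown, house 2 = coupe/turtle/harp/pink, house 3 = minivan/ferret/drum/yellow, house 4 = motorcycle/parrot/piano/purple.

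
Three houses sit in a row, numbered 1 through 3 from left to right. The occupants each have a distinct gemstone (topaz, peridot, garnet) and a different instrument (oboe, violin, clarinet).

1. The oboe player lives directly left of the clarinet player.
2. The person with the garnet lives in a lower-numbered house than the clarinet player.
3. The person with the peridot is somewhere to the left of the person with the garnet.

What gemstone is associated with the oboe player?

garnet

Clue 3: the person with the peridot is in house 1.
By clue 3, the person with the garnet is in house 2.
House 3's gemstone must be topaz (nothing else left).
From clue 2, the clarinet player must be in house 3.
Clue 1 places the oboe player in house 2.
House 1's instrument must be violin (nothing else left).
So: house 1 = peridot/violin, house 2 = garnet/oboe, house 3 = topaz/clarinet.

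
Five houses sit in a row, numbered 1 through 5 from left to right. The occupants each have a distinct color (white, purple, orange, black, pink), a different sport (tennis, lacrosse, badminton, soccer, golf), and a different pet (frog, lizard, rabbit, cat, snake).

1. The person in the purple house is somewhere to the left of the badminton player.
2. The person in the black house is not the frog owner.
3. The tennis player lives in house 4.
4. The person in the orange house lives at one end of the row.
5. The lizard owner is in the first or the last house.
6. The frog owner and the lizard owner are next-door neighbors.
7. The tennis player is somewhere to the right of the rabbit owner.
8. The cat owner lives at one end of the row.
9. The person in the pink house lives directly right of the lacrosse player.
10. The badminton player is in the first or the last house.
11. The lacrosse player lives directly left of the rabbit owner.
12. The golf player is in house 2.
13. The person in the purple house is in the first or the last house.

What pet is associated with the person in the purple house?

Clue 3 places the tennis player in house 4.
Clue 10 places the badminton player in house 5.
By clue 12, the golf player is in house 2.
From clue 13, the person in the purple house must be in house 1.
House 5 color: only orange fits.
So house 3 gets soccer for sport.
By clue 9, the person in the pink house is in house 2.
Clue 11 places the rabbit owner in house 2.
That leaves lacrosse as the sport for house 1.
That leaves snake as the pet for house 3.
So house 4 gets frog for pet.
From clue 2, the person in the black house must be in house 3.
By clue 6, the lizard owner is in house 5.
The only color still possible for house 4 is white.
That leaves cat as the pet for house 1.
So: house 1 = purple/lacrosse/cat, house 2 = pink/golf/rabbit, house 3 = black/soccer/snake, house 4 = white/tennis/frog, house 5 = orange/badminton/lizard.

cat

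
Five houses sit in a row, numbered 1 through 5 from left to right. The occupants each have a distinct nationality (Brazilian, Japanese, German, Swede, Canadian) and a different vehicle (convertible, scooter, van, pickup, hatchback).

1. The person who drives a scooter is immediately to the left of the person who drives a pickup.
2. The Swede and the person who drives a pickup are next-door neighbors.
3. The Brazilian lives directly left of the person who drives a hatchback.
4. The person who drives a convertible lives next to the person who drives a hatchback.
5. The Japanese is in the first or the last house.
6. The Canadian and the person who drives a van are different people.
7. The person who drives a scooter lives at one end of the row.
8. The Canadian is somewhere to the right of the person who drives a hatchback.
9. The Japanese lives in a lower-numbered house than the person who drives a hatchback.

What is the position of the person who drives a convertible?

The person who drives a scooter is in house 1 (clue 7).
The Japanese is in house 1 (clue 9).
By clue 1, the person who drives a pickup is in house 2.
Clue 2 places the Swede in house 3.
Clue 3: the person who drives a hatchback is in house 3.
Clue 4 places the person who drives a convertible in house 4.
The only nationality still possible for house 2 is Brazilian.
House 5's vehicle must be van (nothing else left).
The Canadian is in house 4 (clue 6).
House 5's nationality must be German (nothing else left).
So: house 1 = Japanese/scooter, house 2 = Brazilian/pickup, house 3 = Swede/hatchback, house 4 = Canadian/convertible, house 5 = German/van.

4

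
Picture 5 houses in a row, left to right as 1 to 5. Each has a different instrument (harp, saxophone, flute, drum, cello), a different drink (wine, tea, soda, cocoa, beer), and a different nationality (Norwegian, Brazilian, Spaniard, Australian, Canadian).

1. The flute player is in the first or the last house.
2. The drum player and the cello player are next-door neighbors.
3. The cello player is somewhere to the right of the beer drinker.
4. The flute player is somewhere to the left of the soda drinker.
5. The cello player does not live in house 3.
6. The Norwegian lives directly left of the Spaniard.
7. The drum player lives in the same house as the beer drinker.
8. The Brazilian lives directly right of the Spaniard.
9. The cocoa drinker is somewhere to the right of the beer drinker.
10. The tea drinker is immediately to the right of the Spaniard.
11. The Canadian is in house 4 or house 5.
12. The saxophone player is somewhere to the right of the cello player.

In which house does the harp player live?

By clue 4, the flute player is in house 1.
By clue 2, the drum player is in house 3.
The beer drinker is in house 3 (clue 7).
The only drink still possible for house 1 is wine.
The only drink still possible for house 2 is soda.
By clue 3, the cello player is in house 4.
Clue 12: the saxophone player is in house 5.
The only instrument still possible for house 2 is harp.
The only nationality still possible for house 1 is Australian.
House 2's nationality must be Norwegian (nothing else left).
So house 3 gets Spaniard for nationality.
The Brazilian is in house 4 (clue 8).
Clue 10: the tea drinker is in house 4.
The only drink still possible for house 5 is cocoa.
House 5's nationality must be Canadian (nothing else left).
So: house 1 = flute/wine/Australian, house 2 = harp/soda/Norwegian, house 3 = drum/beer/Spaniard, house 4 = cello/tea/Brazilian, house 5 = saxophone/cocoa/Canadian.

2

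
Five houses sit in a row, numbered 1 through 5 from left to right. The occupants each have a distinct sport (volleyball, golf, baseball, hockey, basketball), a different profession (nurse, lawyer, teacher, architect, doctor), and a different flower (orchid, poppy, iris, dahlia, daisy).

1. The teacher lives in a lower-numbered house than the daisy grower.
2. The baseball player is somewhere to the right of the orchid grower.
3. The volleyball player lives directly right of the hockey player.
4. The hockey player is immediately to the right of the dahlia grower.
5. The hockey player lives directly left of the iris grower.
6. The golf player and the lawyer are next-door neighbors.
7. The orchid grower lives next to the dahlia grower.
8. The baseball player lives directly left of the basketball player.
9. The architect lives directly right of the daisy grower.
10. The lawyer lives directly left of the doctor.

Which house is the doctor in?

House 1's sport must be golf (nothing else left).
Clue 6 places the lawyer in house 2.
Clue 10 places the doctor in house 3.
So house 1 gets teacher for profession.
The architect is narrowed to house 4 or 5; consider each.
Placing it in house 4 leads to a contradiction, so it's in house 5.
Clue 9 places the daisy grower in house 4.
House 4 profession: only nurse fits.
Clue 7: the orchid grower is in house 2.
House 2 sport: only hockey fits.
By clue 3, the volleyball player is in house 3.
By clue 4, the dahlia grower is in house 1.
Clue 5: the iris grower is in house 3.
So house 4 gets baseball for sport.
House 5's sport must be basketball (nothing else left).
The only flower still possible for house 5 is poppy.
So: house 1 = golf/teacher/dahlia, house 2 = hockey/lawyer/orchid, house 3 = volleyball/doctor/iris, house 4 = baseball/nurse/daisy, house 5 = basketball/architect/poppy.

3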